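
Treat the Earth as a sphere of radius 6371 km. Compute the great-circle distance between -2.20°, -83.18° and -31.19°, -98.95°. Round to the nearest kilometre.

Δλ = -98.95 − -83.18 = -15.77°.
Δφ = -31.19 − -2.20 = -28.99°.
a = sin²(Δφ/2) + cos φ₁ · cos φ₂ · sin²(Δλ/2) = 0.078735.
c = 2·atan2(√a, √(1−a)) = 0.56883 rad → d = 6371·c ≈ 3624.05 km.

3624 km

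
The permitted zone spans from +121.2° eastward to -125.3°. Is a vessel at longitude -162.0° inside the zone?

Yes

Band width going east from +121.2° to -125.3°: ((-125.3 − 121.2) mod 360) = 113.5°.
Offset of -162.0° east of the west edge: ((-162.0 − 121.2) mod 360) = 76.8°.
76.8° ≤ 113.5° ⇒ inside.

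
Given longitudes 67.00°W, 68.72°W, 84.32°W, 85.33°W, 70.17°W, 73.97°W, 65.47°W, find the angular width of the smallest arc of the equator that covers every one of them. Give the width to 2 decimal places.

Sort the longitudes: -85.33°, -84.32°, -73.97°, -70.17°, -68.72°, -67.00°, -65.47°.
Eastward gaps between consecutive values (wrapping around): 1.01°, 10.35°, 3.80°, 1.45°, 1.72°, 1.53°, 340.14°.
Largest gap = 340.14° ⇒ minimal covering band is its complement: 360° − 340.14° = 19.86°.
Band runs from -85.33° eastward to -65.47°.

19.86°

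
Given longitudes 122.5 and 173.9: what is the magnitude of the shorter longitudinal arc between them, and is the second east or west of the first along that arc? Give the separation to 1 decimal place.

Raw difference: 173.9 − 122.5 = 51.4°.
Normalise into (−180°, 180°]: 51.4° stays 51.4°.
Positive ⇒ the second point lies to the east; separation 51.4°.

51.4° east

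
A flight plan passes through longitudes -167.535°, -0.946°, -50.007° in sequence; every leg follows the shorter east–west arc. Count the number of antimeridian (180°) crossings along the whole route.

Leg 1: -167.535° → -0.946°, shortest Δλ = 166.589° (east) — does not cross 180°.
Leg 2: -0.946° → -50.007°, shortest Δλ = -49.061° (west) — does not cross 180°.
Total crossings: 0.

0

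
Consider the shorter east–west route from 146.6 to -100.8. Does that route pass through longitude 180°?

Naïve |-100.8 − 146.6| = 247.4° > 180°, so the shorter arc goes the other way round — across 180°.
Signed shortest Δλ = ((-100.8 − 146.6 + 180) mod 360) − 180 = 112.6°.
Going east by 112.6° from +146.6° passes through 180° before reaching -100.8°.

Yes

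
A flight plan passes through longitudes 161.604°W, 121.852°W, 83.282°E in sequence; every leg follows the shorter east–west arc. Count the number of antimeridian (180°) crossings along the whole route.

Leg 1: -161.604° → -121.852°, shortest Δλ = 39.752° (east) — does not cross 180°.
Leg 2: -121.852° → +83.282°, shortest Δλ = -154.866° (west) — crosses 180°.
Total crossings: 1.

1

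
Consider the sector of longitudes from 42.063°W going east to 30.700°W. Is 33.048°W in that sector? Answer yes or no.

Band width going east from -42.063° to -30.700°: ((-30.700 − -42.063) mod 360) = 11.363°.
Offset of -33.048° east of the west edge: ((-33.048 − -42.063) mod 360) = 9.015°.
9.015° ≤ 11.363° ⇒ inside.

Yes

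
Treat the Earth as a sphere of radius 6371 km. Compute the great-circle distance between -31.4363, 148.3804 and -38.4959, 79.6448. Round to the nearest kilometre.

Δλ = 79.6448 − 148.3804 = -68.7356°.
Δφ = -38.4959 − -31.4363 = -7.0596°.
a = sin²(Δφ/2) + cos φ₁ · cos φ₂ · sin²(Δλ/2) = 0.216586.
c = 2·atan2(√a, √(1−a)) = 0.96815 rad → d = 6371·c ≈ 6168.06 km.

6168 km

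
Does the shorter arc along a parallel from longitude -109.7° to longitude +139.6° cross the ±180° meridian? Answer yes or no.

Yes

Naïve |139.6 − -109.7| = 249.3° > 180°, so the shorter arc goes the other way round — across 180°.
Signed shortest Δλ = ((139.6 − -109.7 + 180) mod 360) − 180 = -110.7°.
Going west by 110.7° from -109.7° passes through 180° before reaching +139.6°.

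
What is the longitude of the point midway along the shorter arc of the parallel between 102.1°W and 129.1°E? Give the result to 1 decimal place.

Signed shortest Δλ from -102.1° to +129.1° is -128.8°.
Midpoint longitude = -102.1° + (-128.8°)/2 = -102.1° − 64.4° = -166.5°.
(The naïve average (-102.1 + +129.1)/2 = 13.5° is on the wrong side of the globe.)

166.5°W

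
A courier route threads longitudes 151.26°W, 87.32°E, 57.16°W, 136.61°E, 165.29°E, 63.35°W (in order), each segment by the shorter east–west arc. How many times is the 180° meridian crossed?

Leg 1: -151.26° → +87.32°, shortest Δλ = -121.42° (west) — crosses 180°.
Leg 2: +87.32° → -57.16°, shortest Δλ = -144.48° (west) — does not cross 180°.
Leg 3: -57.16° → +136.61°, shortest Δλ = -166.23° (west) — crosses 180°.
Leg 4: +136.61° → +165.29°, shortest Δλ = 28.68° (east) — does not cross 180°.
Leg 5: +165.29° → -63.35°, shortest Δλ = 131.36° (east) — crosses 180°.
Total crossings: 3.

3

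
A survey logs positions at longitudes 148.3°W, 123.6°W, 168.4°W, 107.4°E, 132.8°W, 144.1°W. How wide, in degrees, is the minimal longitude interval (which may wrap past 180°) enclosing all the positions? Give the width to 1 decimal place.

129.0°

Sort the longitudes: -168.4°, -148.3°, -144.1°, -132.8°, -123.6°, +107.4°.
Eastward gaps between consecutive values (wrapping around): 20.1°, 4.2°, 11.3°, 9.2°, 231.0°, 84.2°.
Largest gap = 231.0° ⇒ minimal covering band is its complement: 360° − 231.0° = 129.0°.
Band runs from +107.4° eastward to -123.6°, crossing the antimeridian.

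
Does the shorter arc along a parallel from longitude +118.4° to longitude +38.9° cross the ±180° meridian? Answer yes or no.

No

Signed shortest Δλ = ((38.9 − 118.4 + 180) mod 360) − 180 = -79.5°.
Going west by 79.5° from +118.4° reaches +38.9° without touching 180°.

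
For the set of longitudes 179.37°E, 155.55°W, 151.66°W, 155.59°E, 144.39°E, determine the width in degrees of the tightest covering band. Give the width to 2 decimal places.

63.95°

Sort the longitudes: -155.55°, -151.66°, +144.39°, +155.59°, +179.37°.
Eastward gaps between consecutive values (wrapping around): 3.89°, 296.05°, 11.20°, 23.78°, 25.08°.
Largest gap = 296.05° ⇒ minimal covering band is its complement: 360° − 296.05° = 63.95°.
Band runs from +144.39° eastward to -151.66°, crossing the antimeridian.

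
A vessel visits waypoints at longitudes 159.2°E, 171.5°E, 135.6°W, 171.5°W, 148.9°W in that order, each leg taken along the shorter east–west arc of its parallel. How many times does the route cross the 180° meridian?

Leg 1: +159.2° → +171.5°, shortest Δλ = 12.3° (east) — does not cross 180°.
Leg 2: +171.5° → -135.6°, shortest Δλ = 52.9° (east) — crosses 180°.
Leg 3: -135.6° → -171.5°, shortest Δλ = -35.9° (west) — does not cross 180°.
Leg 4: -171.5° → -148.9°, shortest Δλ = 22.6° (east) — does not cross 180°.
Total crossings: 1.

1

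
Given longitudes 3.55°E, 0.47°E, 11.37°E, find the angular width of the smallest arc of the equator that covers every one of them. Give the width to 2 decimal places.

10.90°

Sort the longitudes: +0.47°, +3.55°, +11.37°.
Eastward gaps between consecutive values (wrapping around): 3.08°, 7.82°, 349.10°.
Largest gap = 349.10° ⇒ minimal covering band is its complement: 360° − 349.10° = 10.90°.
Band runs from +0.47° eastward to +11.37°.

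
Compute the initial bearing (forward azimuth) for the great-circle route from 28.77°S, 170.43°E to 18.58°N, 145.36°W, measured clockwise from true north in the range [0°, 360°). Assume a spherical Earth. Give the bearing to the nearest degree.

Δλ = -145.36 − 170.43 = -315.79°; wrapped into (−180°, 180°]: 44.21°.
θ = atan2( sin Δλ · cos φ₂ , cos φ₁ · sin φ₂ − sin φ₁ · cos φ₂ · cos Δλ )
  = atan2(0.66095, 0.60630) = 47.469° → normalised to [0°, 360°): 47.469°.

47°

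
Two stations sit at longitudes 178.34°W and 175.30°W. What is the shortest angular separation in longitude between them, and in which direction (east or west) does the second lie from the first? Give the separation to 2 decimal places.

Raw difference: -175.30 − -178.34 = 3.04°.
Normalise into (−180°, 180°]: 3.04° stays 3.04°.
Positive ⇒ the second point lies to the east; separation 3.04°.

3.04° east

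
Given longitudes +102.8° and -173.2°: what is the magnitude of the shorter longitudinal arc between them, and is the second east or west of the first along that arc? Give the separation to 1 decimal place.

84.0° east

Raw difference: -173.2 − 102.8 = -276.0°.
Normalise into (−180°, 180°]: -276.0° + 360° = 84.0°.
Positive ⇒ the second point lies to the east; separation 84.0°.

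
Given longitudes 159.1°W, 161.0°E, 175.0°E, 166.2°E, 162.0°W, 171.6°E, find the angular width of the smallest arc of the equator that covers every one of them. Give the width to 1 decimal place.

39.9°

Sort the longitudes: -162.0°, -159.1°, +161.0°, +166.2°, +171.6°, +175.0°.
Eastward gaps between consecutive values (wrapping around): 2.9°, 320.1°, 5.2°, 5.4°, 3.4°, 23.0°.
Largest gap = 320.1° ⇒ minimal covering band is its complement: 360° − 320.1° = 39.9°.
Band runs from +161.0° eastward to -159.1°, crossing the antimeridian.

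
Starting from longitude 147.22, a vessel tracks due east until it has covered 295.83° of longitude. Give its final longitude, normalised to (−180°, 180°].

+83.05°

Start at +147.22°; shift +295.83° → +443.05°.
+443.05° lies outside (−180°, 180°]; subtract 360° → +83.05°.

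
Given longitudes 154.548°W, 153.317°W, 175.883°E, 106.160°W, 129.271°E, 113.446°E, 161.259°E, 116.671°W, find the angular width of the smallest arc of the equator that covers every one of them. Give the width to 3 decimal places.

Sort the longitudes: -154.548°, -153.317°, -116.671°, -106.160°, +113.446°, +129.271°, +161.259°, +175.883°.
Eastward gaps between consecutive values (wrapping around): 1.231°, 36.646°, 10.511°, 219.606°, 15.825°, 31.988°, 14.624°, 29.569°.
Largest gap = 219.606° ⇒ minimal covering band is its complement: 360° − 219.606° = 140.394°.
Band runs from +113.446° eastward to -106.160°, crossing the antimeridian.

140.394°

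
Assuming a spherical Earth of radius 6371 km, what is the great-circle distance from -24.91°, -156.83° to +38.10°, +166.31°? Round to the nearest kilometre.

7992 km

Δλ = 166.31 − -156.83 = 323.14°; wrapped into (−180°, 180°]: -36.86°.
Δφ = 38.10 − -24.91 = 63.01°.
a = sin²(Δφ/2) + cos φ₁ · cos φ₂ · sin²(Δλ/2) = 0.344418.
c = 2·atan2(√a, √(1−a)) = 1.25438 rad → d = 6371·c ≈ 7991.65 km.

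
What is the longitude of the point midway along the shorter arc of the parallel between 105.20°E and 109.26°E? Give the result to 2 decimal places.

107.23°E

Signed shortest Δλ from +105.20° to +109.26° is +4.06°.
Midpoint longitude = +105.20° + (+4.06°)/2 = +105.20° + 2.03° = +107.23°.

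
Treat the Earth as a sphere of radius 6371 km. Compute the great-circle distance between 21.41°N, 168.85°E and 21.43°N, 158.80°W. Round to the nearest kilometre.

3343 km

Δλ = -158.80 − 168.85 = -327.65°; wrapped into (−180°, 180°]: 32.35°.
Δφ = 21.43 − 21.41 = 0.02°.
a = sin²(Δφ/2) + cos φ₁ · cos φ₂ · sin²(Δλ/2) = 0.067252.
c = 2·atan2(√a, √(1−a)) = 0.52466 rad → d = 6371·c ≈ 3342.60 km.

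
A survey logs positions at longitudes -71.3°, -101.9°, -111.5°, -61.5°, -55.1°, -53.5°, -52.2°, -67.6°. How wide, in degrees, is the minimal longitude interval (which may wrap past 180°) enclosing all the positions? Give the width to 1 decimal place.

59.3°

Sort the longitudes: -111.5°, -101.9°, -71.3°, -67.6°, -61.5°, -55.1°, -53.5°, -52.2°.
Eastward gaps between consecutive values (wrapping around): 9.6°, 30.6°, 3.7°, 6.1°, 6.4°, 1.6°, 1.3°, 300.7°.
Largest gap = 300.7° ⇒ minimal covering band is its complement: 360° − 300.7° = 59.3°.
Band runs from -111.5° eastward to -52.2°.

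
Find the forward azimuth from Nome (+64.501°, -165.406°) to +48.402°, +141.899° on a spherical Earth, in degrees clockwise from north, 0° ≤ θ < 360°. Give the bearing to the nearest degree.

266°

Δλ = 141.899 − -165.406 = 307.305°; wrapped into (−180°, 180°]: -52.695°.
θ = atan2( sin Δλ · cos φ₂ , cos φ₁ · sin φ₂ − sin φ₁ · cos φ₂ · cos Δλ )
  = atan2(-0.52808, -0.04124) = -94.465° → normalised to [0°, 360°): 265.535°.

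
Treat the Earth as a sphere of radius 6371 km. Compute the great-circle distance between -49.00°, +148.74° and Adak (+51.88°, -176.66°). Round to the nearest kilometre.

Δλ = -176.66 − 148.74 = -325.40°; wrapped into (−180°, 180°]: 34.60°.
Δφ = 51.88 − -49.00 = 100.88°.
a = sin²(Δφ/2) + cos φ₁ · cos φ₂ · sin²(Δλ/2) = 0.630191.
c = 2·atan2(√a, √(1−a)) = 1.83421 rad → d = 6371·c ≈ 11685.77 km.

11686 km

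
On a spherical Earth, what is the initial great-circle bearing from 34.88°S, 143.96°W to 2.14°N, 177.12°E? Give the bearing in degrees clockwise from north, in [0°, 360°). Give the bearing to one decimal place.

307.1°

Δλ = 177.12 − -143.96 = 321.08°; wrapped into (−180°, 180°]: -38.92°.
θ = atan2( sin Δλ · cos φ₂ , cos φ₁ · sin φ₂ − sin φ₁ · cos φ₂ · cos Δλ )
  = atan2(-0.62780, 0.47524) = -52.874° → normalised to [0°, 360°): 307.126°.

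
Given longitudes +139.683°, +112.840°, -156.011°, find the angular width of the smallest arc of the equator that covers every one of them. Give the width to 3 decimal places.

Sort the longitudes: -156.011°, +112.840°, +139.683°.
Eastward gaps between consecutive values (wrapping around): 268.851°, 26.843°, 64.306°.
Largest gap = 268.851° ⇒ minimal covering band is its complement: 360° − 268.851° = 91.149°.
Band runs from +112.840° eastward to -156.011°, crossing the antimeridian.

91.149°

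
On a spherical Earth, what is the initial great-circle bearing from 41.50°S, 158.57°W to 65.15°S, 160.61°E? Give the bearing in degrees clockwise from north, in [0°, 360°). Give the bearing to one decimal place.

210.4°

Δλ = 160.61 − -158.57 = 319.18°; wrapped into (−180°, 180°]: -40.82°.
θ = atan2( sin Δλ · cos φ₂ , cos φ₁ · sin φ₂ − sin φ₁ · cos φ₂ · cos Δλ )
  = atan2(-0.27471, -0.46888) = -149.635° → normalised to [0°, 360°): 210.365°.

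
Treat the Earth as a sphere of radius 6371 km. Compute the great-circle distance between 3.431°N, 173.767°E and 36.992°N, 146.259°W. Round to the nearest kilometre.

5525 km

Δλ = -146.259 − 173.767 = -320.026°; wrapped into (−180°, 180°]: 39.974°.
Δφ = 36.992 − 3.431 = 33.561°.
a = sin²(Δφ/2) + cos φ₁ · cos φ₂ · sin²(Δλ/2) = 0.176500.
c = 2·atan2(√a, √(1−a)) = 0.86715 rad → d = 6371·c ≈ 5524.63 km.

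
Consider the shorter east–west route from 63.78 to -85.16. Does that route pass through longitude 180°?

No

Signed shortest Δλ = ((-85.16 − 63.78 + 180) mod 360) − 180 = -148.94°.
Going west by 148.94° from +63.78° reaches -85.16° without touching 180°.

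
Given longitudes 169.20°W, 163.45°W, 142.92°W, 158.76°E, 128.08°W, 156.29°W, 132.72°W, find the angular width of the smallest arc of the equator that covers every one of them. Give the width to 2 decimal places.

73.16°

Sort the longitudes: -169.20°, -163.45°, -156.29°, -142.92°, -132.72°, -128.08°, +158.76°.
Eastward gaps between consecutive values (wrapping around): 5.75°, 7.16°, 13.37°, 10.20°, 4.64°, 286.84°, 32.04°.
Largest gap = 286.84° ⇒ minimal covering band is its complement: 360° − 286.84° = 73.16°.
Band runs from +158.76° eastward to -128.08°, crossing the antimeridian.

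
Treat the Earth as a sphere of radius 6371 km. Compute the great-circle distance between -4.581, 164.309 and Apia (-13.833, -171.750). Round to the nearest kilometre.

Δλ = -171.750 − 164.309 = -336.059°; wrapped into (−180°, 180°]: 23.941°.
Δφ = -13.833 − -4.581 = -9.252°.
a = sin²(Δφ/2) + cos φ₁ · cos φ₂ · sin²(Δλ/2) = 0.048142.
c = 2·atan2(√a, √(1−a)) = 0.44242 rad → d = 6371·c ≈ 2818.68 km.

2819 km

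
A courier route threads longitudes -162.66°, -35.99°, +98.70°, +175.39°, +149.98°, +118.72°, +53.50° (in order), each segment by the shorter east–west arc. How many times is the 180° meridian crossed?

Leg 1: -162.66° → -35.99°, shortest Δλ = 126.67° (east) — does not cross 180°.
Leg 2: -35.99° → +98.70°, shortest Δλ = 134.69° (east) — does not cross 180°.
Leg 3: +98.70° → +175.39°, shortest Δλ = 76.69° (east) — does not cross 180°.
Leg 4: +175.39° → +149.98°, shortest Δλ = -25.41° (west) — does not cross 180°.
Leg 5: +149.98° → +118.72°, shortest Δλ = -31.26° (west) — does not cross 180°.
Leg 6: +118.72° → +53.50°, shortest Δλ = -65.22° (west) — does not cross 180°.
Total crossings: 0.

0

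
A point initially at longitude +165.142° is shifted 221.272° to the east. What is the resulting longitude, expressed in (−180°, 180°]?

Start at +165.142°; shift +221.272° → +386.414°.
+386.414° lies outside (−180°, 180°]; subtract 360° → +26.414°.

+26.414°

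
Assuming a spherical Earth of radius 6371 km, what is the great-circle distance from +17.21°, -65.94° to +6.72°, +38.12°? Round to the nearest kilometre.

Δλ = 38.12 − -65.94 = 104.06°.
Δφ = 6.72 − 17.21 = -10.49°.
a = sin²(Δφ/2) + cos φ₁ · cos φ₂ · sin²(Δλ/2) = 0.597922.
c = 2·atan2(√a, √(1−a)) = 1.76791 rad → d = 6371·c ≈ 11263.38 km.

11263 km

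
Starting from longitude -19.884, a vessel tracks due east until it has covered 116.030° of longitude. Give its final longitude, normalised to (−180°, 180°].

+96.146°

Start at -19.884°; shift +116.030° → +96.146°.
+96.146° already lies in (−180°, 180°].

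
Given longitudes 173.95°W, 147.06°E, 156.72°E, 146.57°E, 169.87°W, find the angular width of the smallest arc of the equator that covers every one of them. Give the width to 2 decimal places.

Sort the longitudes: -173.95°, -169.87°, +146.57°, +147.06°, +156.72°.
Eastward gaps between consecutive values (wrapping around): 4.08°, 316.44°, 0.49°, 9.66°, 29.33°.
Largest gap = 316.44° ⇒ minimal covering band is its complement: 360° − 316.44° = 43.56°.
Band runs from +146.57° eastward to -169.87°, crossing the antimeridian.

43.56°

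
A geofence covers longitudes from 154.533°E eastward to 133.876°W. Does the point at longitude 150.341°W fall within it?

Band width going east from +154.533° to -133.876°: ((-133.876 − 154.533) mod 360) = 71.591°.
Offset of -150.341° east of the west edge: ((-150.341 − 154.533) mod 360) = 55.126°.
55.126° ≤ 71.591° ⇒ inside.

Yes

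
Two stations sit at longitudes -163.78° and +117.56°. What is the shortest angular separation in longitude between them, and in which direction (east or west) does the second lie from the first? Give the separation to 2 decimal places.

78.66° west

Raw difference: 117.56 − -163.78 = 281.34°.
Normalise into (−180°, 180°]: 281.34° − 360° = -78.66°.
Negative ⇒ the second point lies to the west; separation 78.66°.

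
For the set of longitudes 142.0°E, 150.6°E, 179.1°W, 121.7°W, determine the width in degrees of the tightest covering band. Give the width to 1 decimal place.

96.3°

Sort the longitudes: -179.1°, -121.7°, +142.0°, +150.6°.
Eastward gaps between consecutive values (wrapping around): 57.4°, 263.7°, 8.6°, 30.3°.
Largest gap = 263.7° ⇒ minimal covering band is its complement: 360° − 263.7° = 96.3°.
Band runs from +142.0° eastward to -121.7°, crossing the antimeridian.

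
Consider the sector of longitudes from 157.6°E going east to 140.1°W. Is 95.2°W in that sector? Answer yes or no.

No

Band width going east from +157.6° to -140.1°: ((-140.1 − 157.6) mod 360) = 62.3°.
Offset of -95.2° east of the west edge: ((-95.2 − 157.6) mod 360) = 107.2°.
107.2° > 62.3° ⇒ outside.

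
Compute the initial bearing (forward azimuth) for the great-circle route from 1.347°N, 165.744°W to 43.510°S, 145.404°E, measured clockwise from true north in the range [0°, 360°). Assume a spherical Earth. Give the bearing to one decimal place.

Δλ = 145.404 − -165.744 = 311.148°; wrapped into (−180°, 180°]: -48.852°.
θ = atan2( sin Δλ · cos φ₂ , cos φ₁ · sin φ₂ − sin φ₁ · cos φ₂ · cos Δλ )
  = atan2(-0.54613, -0.69951) = -142.020° → normalised to [0°, 360°): 217.980°.

218.0°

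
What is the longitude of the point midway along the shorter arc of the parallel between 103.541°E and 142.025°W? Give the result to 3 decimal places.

160.758°E

Signed shortest Δλ from +103.541° to -142.025° is +114.434°.
Midpoint longitude = +103.541° + (+114.434°)/2 = +103.541° + 57.217° = +160.758°.
(The naïve average (+103.541 + -142.025)/2 = -19.242° is on the wrong side of the globe.)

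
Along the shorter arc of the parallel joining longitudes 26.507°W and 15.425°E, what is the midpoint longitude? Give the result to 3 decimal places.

Signed shortest Δλ from -26.507° to +15.425° is +41.932°.
Midpoint longitude = -26.507° + (+41.932°)/2 = -26.507° + 20.966° = -5.541°.

5.541°W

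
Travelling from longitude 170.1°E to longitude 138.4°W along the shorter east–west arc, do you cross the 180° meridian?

Naïve |-138.4 − 170.1| = 308.5° > 180°, so the shorter arc goes the other way round — across 180°.
Signed shortest Δλ = ((-138.4 − 170.1 + 180) mod 360) − 180 = 51.5°.
Going east by 51.5° from +170.1° passes through 180° before reaching -138.4°.

Yes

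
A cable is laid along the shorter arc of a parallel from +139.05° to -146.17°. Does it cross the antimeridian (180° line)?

Naïve |-146.17 − 139.05| = 285.22° > 180°, so the shorter arc goes the other way round — across 180°.
Signed shortest Δλ = ((-146.17 − 139.05 + 180) mod 360) − 180 = 74.78°.
Going east by 74.78° from +139.05° passes through 180° before reaching -146.17°.

Yes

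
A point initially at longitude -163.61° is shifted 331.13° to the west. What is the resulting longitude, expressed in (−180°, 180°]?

-134.74°

Start at -163.61°; shift −331.13° → -494.74°.
-494.74° lies outside (−180°, 180°]; add 360° → -134.74°.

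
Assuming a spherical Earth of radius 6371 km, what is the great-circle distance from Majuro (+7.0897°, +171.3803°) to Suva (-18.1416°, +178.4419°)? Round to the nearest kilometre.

Δλ = 178.4419 − 171.3803 = 7.0616°.
Δφ = -18.1416 − 7.0897 = -25.2313°.
a = sin²(Δφ/2) + cos φ₁ · cos φ₂ · sin²(Δλ/2) = 0.051279.
c = 2·atan2(√a, √(1−a)) = 0.45686 rad → d = 6371·c ≈ 2910.67 km.

2911 km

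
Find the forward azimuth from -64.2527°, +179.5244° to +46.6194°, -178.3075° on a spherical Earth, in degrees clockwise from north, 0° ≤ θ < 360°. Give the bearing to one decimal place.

Δλ = -178.3075 − 179.5244 = -357.8319°; wrapped into (−180°, 180°]: 2.1681°.
θ = atan2( sin Δλ · cos φ₂ , cos φ₁ · sin φ₂ − sin φ₁ · cos φ₂ · cos Δλ )
  = atan2(0.02598, 0.93394) = 1.594° → normalised to [0°, 360°): 1.594°.

1.6°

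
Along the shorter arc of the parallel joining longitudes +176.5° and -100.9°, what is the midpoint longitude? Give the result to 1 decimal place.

Signed shortest Δλ from +176.5° to -100.9° is +82.6°.
Midpoint longitude = +176.5° + (+82.6°)/2 = +176.5° + 41.3° = +217.8°.
Normalise into (−180°, 180°]: -142.2°.
(The naïve average (+176.5 + -100.9)/2 = 37.8° is on the wrong side of the globe.)

-142.2°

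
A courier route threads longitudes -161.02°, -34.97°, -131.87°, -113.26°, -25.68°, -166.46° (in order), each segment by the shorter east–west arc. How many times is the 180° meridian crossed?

0

Leg 1: -161.02° → -34.97°, shortest Δλ = 126.05° (east) — does not cross 180°.
Leg 2: -34.97° → -131.87°, shortest Δλ = -96.9° (west) — does not cross 180°.
Leg 3: -131.87° → -113.26°, shortest Δλ = 18.61° (east) — does not cross 180°.
Leg 4: -113.26° → -25.68°, shortest Δλ = 87.58° (east) — does not cross 180°.
Leg 5: -25.68° → -166.46°, shortest Δλ = -140.78° (west) — does not cross 180°.
Total crossings: 0.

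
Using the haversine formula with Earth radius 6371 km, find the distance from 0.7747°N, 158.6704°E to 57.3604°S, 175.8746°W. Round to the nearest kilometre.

Δλ = -175.8746 − 158.6704 = -334.5450°; wrapped into (−180°, 180°]: 25.4550°.
Δφ = -57.3604 − 0.7747 = -58.1351°.
a = sin²(Δφ/2) + cos φ₁ · cos φ₂ · sin²(Δλ/2) = 0.262218.
c = 2·atan2(√a, √(1−a)) = 1.07519 rad → d = 6371·c ≈ 6850.04 km.

6850 km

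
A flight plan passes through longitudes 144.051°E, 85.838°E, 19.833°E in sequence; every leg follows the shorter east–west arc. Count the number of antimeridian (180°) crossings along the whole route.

0

Leg 1: +144.051° → +85.838°, shortest Δλ = -58.213° (west) — does not cross 180°.
Leg 2: +85.838° → +19.833°, shortest Δλ = -66.005° (west) — does not cross 180°.
Total crossings: 0.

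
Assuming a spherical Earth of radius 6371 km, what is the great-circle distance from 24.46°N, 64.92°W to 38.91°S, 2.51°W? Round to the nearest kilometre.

9574 km

Δλ = -2.51 − -64.92 = 62.41°.
Δφ = -38.91 − 24.46 = -63.37°.
a = sin²(Δφ/2) + cos φ₁ · cos φ₂ · sin²(Δλ/2) = 0.466014.
c = 2·atan2(√a, √(1−a)) = 1.50277 rad → d = 6371·c ≈ 9574.16 km.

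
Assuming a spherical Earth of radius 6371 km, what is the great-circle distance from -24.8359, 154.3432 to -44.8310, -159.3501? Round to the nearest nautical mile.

Δλ = -159.3501 − 154.3432 = -313.6933°; wrapped into (−180°, 180°]: 46.3067°.
Δφ = -44.8310 − -24.8359 = -19.9951°.
a = sin²(Δφ/2) + cos φ₁ · cos φ₂ · sin²(Δλ/2) = 0.129640.
c = 2·atan2(√a, √(1−a)) = 0.73666 rad → d = 6371·c ≈ 4693.23 km ≈ 2534.14 nmi.

2534 nmi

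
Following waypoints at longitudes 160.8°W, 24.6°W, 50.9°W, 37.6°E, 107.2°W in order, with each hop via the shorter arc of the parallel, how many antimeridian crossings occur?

0

Leg 1: -160.8° → -24.6°, shortest Δλ = 136.2° (east) — does not cross 180°.
Leg 2: -24.6° → -50.9°, shortest Δλ = -26.3° (west) — does not cross 180°.
Leg 3: -50.9° → +37.6°, shortest Δλ = 88.5° (east) — does not cross 180°.
Leg 4: +37.6° → -107.2°, shortest Δλ = -144.8° (west) — does not cross 180°.
Total crossings: 0.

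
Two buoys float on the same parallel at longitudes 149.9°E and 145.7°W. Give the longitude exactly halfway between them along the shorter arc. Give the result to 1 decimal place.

Signed shortest Δλ from +149.9° to -145.7° is +64.4°.
Midpoint longitude = +149.9° + (+64.4°)/2 = +149.9° + 32.2° = +182.1°.
Normalise into (−180°, 180°]: -177.9°.
(The naïve average (+149.9 + -145.7)/2 = 2.1° is on the wrong side of the globe.)

177.9°W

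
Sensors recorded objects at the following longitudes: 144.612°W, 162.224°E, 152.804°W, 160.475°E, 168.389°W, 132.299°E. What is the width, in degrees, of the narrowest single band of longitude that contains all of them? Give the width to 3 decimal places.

83.089°

Sort the longitudes: -168.389°, -152.804°, -144.612°, +132.299°, +160.475°, +162.224°.
Eastward gaps between consecutive values (wrapping around): 15.585°, 8.192°, 276.911°, 28.176°, 1.749°, 29.387°.
Largest gap = 276.911° ⇒ minimal covering band is its complement: 360° − 276.911° = 83.089°.
Band runs from +132.299° eastward to -144.612°, crossing the antimeridian.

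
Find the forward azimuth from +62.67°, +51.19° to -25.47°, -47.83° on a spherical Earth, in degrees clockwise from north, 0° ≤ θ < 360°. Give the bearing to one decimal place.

Δλ = -47.83 − 51.19 = -99.02°.
θ = atan2( sin Δλ · cos φ₂ , cos φ₁ · sin φ₂ − sin φ₁ · cos φ₂ · cos Δλ )
  = atan2(-0.89165, -0.07169) = -94.597° → normalised to [0°, 360°): 265.403°.

265.4°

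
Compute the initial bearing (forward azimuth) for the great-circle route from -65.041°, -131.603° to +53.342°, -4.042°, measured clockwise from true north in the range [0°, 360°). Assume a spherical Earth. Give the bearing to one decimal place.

Δλ = -4.042 − -131.603 = 127.561°.
θ = atan2( sin Δλ · cos φ₂ , cos φ₁ · sin φ₂ − sin φ₁ · cos φ₂ · cos Δλ )
  = atan2(0.47327, 0.00854) = 88.966° → normalised to [0°, 360°): 88.966°.

89.0°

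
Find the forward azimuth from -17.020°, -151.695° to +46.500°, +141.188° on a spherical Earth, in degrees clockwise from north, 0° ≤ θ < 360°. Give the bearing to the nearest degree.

Δλ = 141.188 − -151.695 = 292.883°; wrapped into (−180°, 180°]: -67.117°.
θ = atan2( sin Δλ · cos φ₂ , cos φ₁ · sin φ₂ − sin φ₁ · cos φ₂ · cos Δλ )
  = atan2(-0.63418, 0.77195) = -39.404° → normalised to [0°, 360°): 320.596°.

321°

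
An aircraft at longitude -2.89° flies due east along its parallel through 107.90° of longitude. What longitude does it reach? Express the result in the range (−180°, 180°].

Start at -2.89°; shift +107.90° → +105.01°.
+105.01° already lies in (−180°, 180°].

+105.01°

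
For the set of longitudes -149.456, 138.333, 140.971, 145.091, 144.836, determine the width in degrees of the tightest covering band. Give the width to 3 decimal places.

Sort the longitudes: -149.456°, +138.333°, +140.971°, +144.836°, +145.091°.
Eastward gaps between consecutive values (wrapping around): 287.789°, 2.638°, 3.865°, 0.255°, 65.453°.
Largest gap = 287.789° ⇒ minimal covering band is its complement: 360° − 287.789° = 72.211°.
Band runs from +138.333° eastward to -149.456°, crossing the antimeridian.

72.211°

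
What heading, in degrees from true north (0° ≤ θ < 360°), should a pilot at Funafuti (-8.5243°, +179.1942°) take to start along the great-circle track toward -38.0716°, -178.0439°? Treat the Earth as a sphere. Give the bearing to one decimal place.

175.6°

Δλ = -178.0439 − 179.1942 = -357.2381°; wrapped into (−180°, 180°]: 2.7619°.
θ = atan2( sin Δλ · cos φ₂ , cos φ₁ · sin φ₂ − sin φ₁ · cos φ₂ · cos Δλ )
  = atan2(0.03793, -0.49328) = 175.603° → normalised to [0°, 360°): 175.603°.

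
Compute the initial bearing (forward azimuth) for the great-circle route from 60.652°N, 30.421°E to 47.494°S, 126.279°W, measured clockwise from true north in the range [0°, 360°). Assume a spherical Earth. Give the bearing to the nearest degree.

304°

Δλ = -126.279 − 30.421 = -156.700°.
θ = atan2( sin Δλ · cos φ₂ , cos φ₁ · sin φ₂ − sin φ₁ · cos φ₂ · cos Δλ )
  = atan2(-0.26726, 0.17961) = -56.098° → normalised to [0°, 360°): 303.902°.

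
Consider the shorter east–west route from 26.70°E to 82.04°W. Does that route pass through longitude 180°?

No

Signed shortest Δλ = ((-82.04 − 26.70 + 180) mod 360) − 180 = -108.74°.
Going west by 108.74° from +26.70° reaches -82.04° without touching 180°.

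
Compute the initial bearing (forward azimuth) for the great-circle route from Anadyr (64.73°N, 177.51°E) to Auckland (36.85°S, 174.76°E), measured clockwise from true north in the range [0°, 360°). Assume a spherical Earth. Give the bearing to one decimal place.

182.2°

Δλ = 174.76 − 177.51 = -2.75°.
θ = atan2( sin Δλ · cos φ₂ , cos φ₁ · sin φ₂ − sin φ₁ · cos φ₂ · cos Δλ )
  = atan2(-0.03839, -0.97881) = -177.754° → normalised to [0°, 360°): 182.246°.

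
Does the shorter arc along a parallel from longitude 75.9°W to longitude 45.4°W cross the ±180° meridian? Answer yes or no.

No

Signed shortest Δλ = ((-45.4 − -75.9 + 180) mod 360) − 180 = 30.5°.
Going east by 30.5° from -75.9° reaches -45.4° without touching 180°.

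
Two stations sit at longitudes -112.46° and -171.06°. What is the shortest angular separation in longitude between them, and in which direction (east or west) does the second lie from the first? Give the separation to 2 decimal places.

58.60° west

Raw difference: -171.06 − -112.46 = -58.6°.
Normalise into (−180°, 180°]: -58.6° stays -58.6°.
Negative ⇒ the second point lies to the west; separation 58.60°.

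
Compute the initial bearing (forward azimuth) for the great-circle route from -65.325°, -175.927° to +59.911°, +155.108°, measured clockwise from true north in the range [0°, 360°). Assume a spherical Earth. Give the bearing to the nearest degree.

Δλ = 155.108 − -175.927 = 331.035°; wrapped into (−180°, 180°]: -28.965°.
θ = atan2( sin Δλ · cos φ₂ , cos φ₁ · sin φ₂ − sin φ₁ · cos φ₂ · cos Δλ )
  = atan2(-0.24279, 0.75980) = -17.721° → normalised to [0°, 360°): 342.279°.

342°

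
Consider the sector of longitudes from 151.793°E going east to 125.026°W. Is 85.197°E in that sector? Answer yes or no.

Band width going east from +151.793° to -125.026°: ((-125.026 − 151.793) mod 360) = 83.181°.
Offset of +85.197° east of the west edge: ((85.197 − 151.793) mod 360) = 293.404°.
293.404° > 83.181° ⇒ outside.

No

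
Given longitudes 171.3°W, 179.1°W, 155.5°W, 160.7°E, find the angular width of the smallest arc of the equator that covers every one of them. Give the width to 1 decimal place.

Sort the longitudes: -179.1°, -171.3°, -155.5°, +160.7°.
Eastward gaps between consecutive values (wrapping around): 7.8°, 15.8°, 316.2°, 20.2°.
Largest gap = 316.2° ⇒ minimal covering band is its complement: 360° − 316.2° = 43.8°.
Band runs from +160.7° eastward to -155.5°, crossing the antimeridian.

43.8°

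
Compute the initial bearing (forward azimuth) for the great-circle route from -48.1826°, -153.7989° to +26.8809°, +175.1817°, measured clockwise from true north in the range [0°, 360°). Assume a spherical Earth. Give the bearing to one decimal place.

Δλ = 175.1817 − -153.7989 = 328.9806°; wrapped into (−180°, 180°]: -31.0194°.
θ = atan2( sin Δλ · cos φ₂ , cos φ₁ · sin φ₂ − sin φ₁ · cos φ₂ · cos Δλ )
  = atan2(-0.45965, 0.87115) = -27.818° → normalised to [0°, 360°): 332.182°.

332.2°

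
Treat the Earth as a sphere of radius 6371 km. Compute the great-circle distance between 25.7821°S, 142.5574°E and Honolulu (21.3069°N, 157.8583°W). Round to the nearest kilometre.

Δλ = -157.8583 − 142.5574 = -300.4157°; wrapped into (−180°, 180°]: 59.5843°.
Δφ = 21.3069 − -25.7821 = 47.0890°.
a = sin²(Δφ/2) + cos φ₁ · cos φ₂ · sin²(Δλ/2) = 0.366666.
c = 2·atan2(√a, √(1−a)) = 1.30086 rad → d = 6371·c ≈ 8287.79 km.

8288 km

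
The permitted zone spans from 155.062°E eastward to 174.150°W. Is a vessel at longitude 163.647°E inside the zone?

Yes

Band width going east from +155.062° to -174.150°: ((-174.150 − 155.062) mod 360) = 30.788°.
Offset of +163.647° east of the west edge: ((163.647 − 155.062) mod 360) = 8.585°.
8.585° ≤ 30.788° ⇒ inside.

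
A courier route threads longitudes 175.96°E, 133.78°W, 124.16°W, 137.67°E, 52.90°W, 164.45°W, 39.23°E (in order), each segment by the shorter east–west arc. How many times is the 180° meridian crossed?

Leg 1: +175.96° → -133.78°, shortest Δλ = 50.26° (east) — crosses 180°.
Leg 2: -133.78° → -124.16°, shortest Δλ = 9.62° (east) — does not cross 180°.
Leg 3: -124.16° → +137.67°, shortest Δλ = -98.17° (west) — crosses 180°.
Leg 4: +137.67° → -52.90°, shortest Δλ = 169.43° (east) — crosses 180°.
Leg 5: -52.90° → -164.45°, shortest Δλ = -111.55° (west) — does not cross 180°.
Leg 6: -164.45° → +39.23°, shortest Δλ = -156.32° (west) — crosses 180°.
Total crossings: 4.

4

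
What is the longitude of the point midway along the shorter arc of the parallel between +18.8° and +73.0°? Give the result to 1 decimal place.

+45.9°

Signed shortest Δλ from +18.8° to +73.0° is +54.2°.
Midpoint longitude = +18.8° + (+54.2°)/2 = +18.8° + 27.1° = +45.9°.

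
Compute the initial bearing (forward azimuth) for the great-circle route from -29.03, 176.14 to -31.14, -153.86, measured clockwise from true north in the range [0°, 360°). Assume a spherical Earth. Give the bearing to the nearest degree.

Δλ = -153.86 − 176.14 = -330.00°; wrapped into (−180°, 180°]: 30.00°.
θ = atan2( sin Δλ · cos φ₂ , cos φ₁ · sin φ₂ − sin φ₁ · cos φ₂ · cos Δλ )
  = atan2(0.42795, -0.09246) = 102.192° → normalised to [0°, 360°): 102.192°.

102°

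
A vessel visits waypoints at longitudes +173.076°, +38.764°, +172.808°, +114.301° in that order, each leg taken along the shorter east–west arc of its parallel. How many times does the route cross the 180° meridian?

Leg 1: +173.076° → +38.764°, shortest Δλ = -134.312° (west) — does not cross 180°.
Leg 2: +38.764° → +172.808°, shortest Δλ = 134.044° (east) — does not cross 180°.
Leg 3: +172.808° → +114.301°, shortest Δλ = -58.507° (west) — does not cross 180°.
Total crossings: 0.

0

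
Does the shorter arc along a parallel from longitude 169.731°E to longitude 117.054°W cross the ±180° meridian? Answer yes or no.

Naïve |-117.054 − 169.731| = 286.785° > 180°, so the shorter arc goes the other way round — across 180°.
Signed shortest Δλ = ((-117.054 − 169.731 + 180) mod 360) − 180 = 73.215°.
Going east by 73.215° from +169.731° passes through 180° before reaching -117.054°.

Yes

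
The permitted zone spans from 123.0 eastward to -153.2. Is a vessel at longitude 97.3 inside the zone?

No

Band width going east from +123.0° to -153.2°: ((-153.2 − 123.0) mod 360) = 83.8°.
Offset of +97.3° east of the west edge: ((97.3 − 123.0) mod 360) = 334.3°.
334.3° > 83.8° ⇒ outside.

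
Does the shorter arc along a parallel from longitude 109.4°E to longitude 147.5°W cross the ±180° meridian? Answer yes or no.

Naïve |-147.5 − 109.4| = 256.9° > 180°, so the shorter arc goes the other way round — across 180°.
Signed shortest Δλ = ((-147.5 − 109.4 + 180) mod 360) − 180 = 103.1°.
Going east by 103.1° from +109.4° passes through 180° before reaching -147.5°.

Yes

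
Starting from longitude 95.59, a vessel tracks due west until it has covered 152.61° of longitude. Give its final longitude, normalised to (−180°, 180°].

-57.02°

Start at +95.59°; shift −152.61° → -57.02°.
-57.02° already lies in (−180°, 180°].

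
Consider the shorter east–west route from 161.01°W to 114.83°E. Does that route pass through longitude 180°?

Yes

Naïve |114.83 − -161.01| = 275.84° > 180°, so the shorter arc goes the other way round — across 180°.
Signed shortest Δλ = ((114.83 − -161.01 + 180) mod 360) − 180 = -84.16°.
Going west by 84.16° from -161.01° passes through 180° before reaching +114.83°.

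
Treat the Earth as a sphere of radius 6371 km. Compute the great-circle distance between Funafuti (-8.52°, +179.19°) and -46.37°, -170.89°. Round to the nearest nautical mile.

2329 nmi

Δλ = -170.89 − 179.19 = -350.08°; wrapped into (−180°, 180°]: 9.92°.
Δφ = -46.37 − -8.52 = -37.85°.
a = sin²(Δφ/2) + cos φ₁ · cos φ₂ · sin²(Δλ/2) = 0.110291.
c = 2·atan2(√a, √(1−a)) = 0.67706 rad → d = 6371·c ≈ 4313.55 km ≈ 2329.13 nmi.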